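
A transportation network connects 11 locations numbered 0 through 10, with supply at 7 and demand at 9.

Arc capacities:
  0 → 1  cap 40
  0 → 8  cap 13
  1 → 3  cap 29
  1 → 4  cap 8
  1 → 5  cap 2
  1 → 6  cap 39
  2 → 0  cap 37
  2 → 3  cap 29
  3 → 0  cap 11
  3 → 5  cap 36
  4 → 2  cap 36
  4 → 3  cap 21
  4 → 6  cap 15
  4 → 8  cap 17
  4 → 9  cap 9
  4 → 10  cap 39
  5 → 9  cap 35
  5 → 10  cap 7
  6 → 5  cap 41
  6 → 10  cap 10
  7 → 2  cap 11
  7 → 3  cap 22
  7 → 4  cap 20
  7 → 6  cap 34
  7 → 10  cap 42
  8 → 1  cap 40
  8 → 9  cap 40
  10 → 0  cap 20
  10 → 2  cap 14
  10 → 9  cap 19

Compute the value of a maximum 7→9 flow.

augment #1: 7→4→9 bottleneck 9, total now 9
augment #2: 7→10→9 bottleneck 19, total now 28
augment #3: 7→3→5→9 bottleneck 22, total now 50
augment #4: 7→4→8→9 bottleneck 11, total now 61
augment #5: 7→6→5→9 bottleneck 13, total now 74
augment #6: 7→2→0→8→9 bottleneck 11, total now 85
augment #7: 7→10→0→8→9 bottleneck 2, total now 87
augment #8: 7→10→0→1→4→8→9 bottleneck 6, total now 93

Maximum flow value: 93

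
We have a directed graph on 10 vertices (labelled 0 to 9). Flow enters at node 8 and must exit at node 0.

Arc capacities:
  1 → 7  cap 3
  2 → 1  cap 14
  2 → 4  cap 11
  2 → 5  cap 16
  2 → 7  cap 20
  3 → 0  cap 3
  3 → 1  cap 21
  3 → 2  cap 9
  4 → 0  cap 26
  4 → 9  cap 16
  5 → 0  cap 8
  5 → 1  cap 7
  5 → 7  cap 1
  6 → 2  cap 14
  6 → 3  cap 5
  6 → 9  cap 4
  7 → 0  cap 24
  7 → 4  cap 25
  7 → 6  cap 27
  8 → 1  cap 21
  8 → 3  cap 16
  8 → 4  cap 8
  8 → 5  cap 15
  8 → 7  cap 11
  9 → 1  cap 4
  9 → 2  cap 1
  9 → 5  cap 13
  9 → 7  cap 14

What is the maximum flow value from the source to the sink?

augment #1: 8→3→0 bottleneck 3, total now 3
augment #2: 8→4→0 bottleneck 8, total now 11
augment #3: 8→5→0 bottleneck 8, total now 19
augment #4: 8→7→0 bottleneck 11, total now 30
augment #5: 8→1→7→0 bottleneck 3, total now 33
augment #6: 8→5→7→0 bottleneck 1, total now 34
augment #7: 8→3→2→4→0 bottleneck 9, total now 43

Maximum flow value: 43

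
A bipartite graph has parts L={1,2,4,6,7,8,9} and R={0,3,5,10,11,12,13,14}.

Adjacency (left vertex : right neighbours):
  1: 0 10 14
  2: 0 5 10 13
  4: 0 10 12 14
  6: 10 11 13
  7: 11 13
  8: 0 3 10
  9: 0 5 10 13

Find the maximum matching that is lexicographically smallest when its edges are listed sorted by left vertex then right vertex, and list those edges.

|M| = 7 (so the lex-smallest maximum matching has 7 edges)
process left vertices in ascending order; for each, take the smallest-labelled available neighbour that still permits 7 edges overall, or leave it unmatched if none does
lex-smallest matching: {1-0, 2-5, 4-12, 6-10, 7-11, 8-3, 9-13}

Lex-smallest maximum matching: {(1,0), (2,5), (4,12), (6,10), (7,11), (8,3), (9,13)}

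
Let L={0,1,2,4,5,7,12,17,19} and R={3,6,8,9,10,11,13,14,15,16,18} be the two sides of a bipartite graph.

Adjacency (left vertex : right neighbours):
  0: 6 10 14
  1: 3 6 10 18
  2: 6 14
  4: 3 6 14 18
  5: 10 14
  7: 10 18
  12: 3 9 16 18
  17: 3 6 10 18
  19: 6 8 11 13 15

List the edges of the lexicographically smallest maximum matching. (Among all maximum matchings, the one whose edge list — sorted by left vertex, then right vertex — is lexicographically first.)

|M| = 7 (so the lex-smallest maximum matching has 7 edges)
process left vertices in ascending order; for each, take the smallest-labelled available neighbour that still permits 7 edges overall, or leave it unmatched if none does
lex-smallest matching: {0-6, 1-3, 2-14, 4-18, 5-10, 12-9, 19-8}

Lex-smallest maximum matching: {(0,6), (1,3), (2,14), (4,18), (5,10), (12,9), (19,8)}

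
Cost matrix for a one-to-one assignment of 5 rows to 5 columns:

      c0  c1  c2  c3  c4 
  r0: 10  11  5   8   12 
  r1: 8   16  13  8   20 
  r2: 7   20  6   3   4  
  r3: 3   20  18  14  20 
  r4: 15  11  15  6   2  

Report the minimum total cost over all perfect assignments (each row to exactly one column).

optimal assignment: row0→col2 (cost 5), row1→col1 (cost 16), row2→col3 (cost 3), row3→col0 (cost 3), row4→col4 (cost 2)
total = 5 + 16 + 3 + 3 + 2 = 29

Minimum assignment cost: 29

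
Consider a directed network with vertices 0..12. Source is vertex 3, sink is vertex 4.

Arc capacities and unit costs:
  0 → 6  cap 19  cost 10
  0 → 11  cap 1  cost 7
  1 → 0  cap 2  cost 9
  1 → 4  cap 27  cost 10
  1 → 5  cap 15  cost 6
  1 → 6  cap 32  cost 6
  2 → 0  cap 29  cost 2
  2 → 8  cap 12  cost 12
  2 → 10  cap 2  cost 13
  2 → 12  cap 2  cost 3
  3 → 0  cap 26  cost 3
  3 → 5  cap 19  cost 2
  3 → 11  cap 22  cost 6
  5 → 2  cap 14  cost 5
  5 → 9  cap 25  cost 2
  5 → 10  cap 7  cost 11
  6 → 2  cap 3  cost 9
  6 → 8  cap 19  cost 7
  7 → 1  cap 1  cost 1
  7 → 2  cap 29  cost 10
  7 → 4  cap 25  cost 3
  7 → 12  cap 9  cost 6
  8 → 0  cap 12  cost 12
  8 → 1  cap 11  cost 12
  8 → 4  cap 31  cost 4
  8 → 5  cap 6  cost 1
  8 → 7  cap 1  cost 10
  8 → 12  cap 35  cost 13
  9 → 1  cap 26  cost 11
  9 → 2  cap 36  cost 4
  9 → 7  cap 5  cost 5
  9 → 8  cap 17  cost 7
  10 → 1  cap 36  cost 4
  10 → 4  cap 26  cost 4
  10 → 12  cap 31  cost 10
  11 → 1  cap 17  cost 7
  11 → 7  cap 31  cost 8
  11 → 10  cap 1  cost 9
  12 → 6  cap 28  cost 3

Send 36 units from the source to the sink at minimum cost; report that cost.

Minimum cost for 36 units: 559

shortest-cost path #1: 3→5→9→7→4 push 5 @ unit cost 12 (adds 60)
shortest-cost path #2: 3→5→9→8→4 push 14 @ unit cost 15 (adds 210)
shortest-cost path #3: 3→11→7→4 push 17 @ unit cost 17 (adds 289)
total cost = 559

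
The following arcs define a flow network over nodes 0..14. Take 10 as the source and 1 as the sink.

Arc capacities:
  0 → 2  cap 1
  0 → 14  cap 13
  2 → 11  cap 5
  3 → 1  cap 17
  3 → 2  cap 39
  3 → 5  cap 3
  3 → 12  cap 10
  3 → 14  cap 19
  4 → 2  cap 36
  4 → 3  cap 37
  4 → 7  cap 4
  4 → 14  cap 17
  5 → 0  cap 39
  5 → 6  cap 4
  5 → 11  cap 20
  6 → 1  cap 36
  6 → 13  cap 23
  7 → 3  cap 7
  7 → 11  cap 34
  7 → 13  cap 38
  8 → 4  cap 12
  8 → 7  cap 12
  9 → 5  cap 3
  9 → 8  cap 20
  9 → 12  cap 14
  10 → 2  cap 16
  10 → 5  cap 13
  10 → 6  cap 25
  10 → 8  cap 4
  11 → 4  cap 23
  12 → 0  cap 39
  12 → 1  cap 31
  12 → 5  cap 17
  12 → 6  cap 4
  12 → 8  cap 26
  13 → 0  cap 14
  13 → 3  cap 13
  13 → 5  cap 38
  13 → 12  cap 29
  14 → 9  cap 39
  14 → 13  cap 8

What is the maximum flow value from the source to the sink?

augment #1: 10→6→1 bottleneck 25, total now 25
augment #2: 10→5→6→1 bottleneck 4, total now 29
augment #3: 10→8→4→3→1 bottleneck 4, total now 33
augment #4: 10→2→11→4→3→1 bottleneck 5, total now 38
augment #5: 10→5→11→4→3→1 bottleneck 8, total now 46
augment #6: 10→5→0→14→9→12→1 bottleneck 1, total now 47

Maximum flow value: 47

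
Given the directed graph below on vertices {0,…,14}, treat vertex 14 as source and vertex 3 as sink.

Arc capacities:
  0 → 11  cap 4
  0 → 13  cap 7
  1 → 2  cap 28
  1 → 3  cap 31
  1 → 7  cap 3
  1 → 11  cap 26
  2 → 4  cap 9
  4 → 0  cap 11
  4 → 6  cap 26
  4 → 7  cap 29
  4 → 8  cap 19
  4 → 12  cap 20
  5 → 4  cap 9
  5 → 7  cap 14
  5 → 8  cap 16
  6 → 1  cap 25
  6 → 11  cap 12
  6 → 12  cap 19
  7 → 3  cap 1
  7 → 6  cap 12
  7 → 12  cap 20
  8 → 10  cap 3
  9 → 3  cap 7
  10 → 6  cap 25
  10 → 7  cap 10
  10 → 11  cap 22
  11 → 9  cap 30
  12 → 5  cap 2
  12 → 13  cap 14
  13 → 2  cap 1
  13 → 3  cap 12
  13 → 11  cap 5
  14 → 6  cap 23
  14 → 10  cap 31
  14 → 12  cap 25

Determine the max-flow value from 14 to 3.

Maximum flow value: 45

augment #1: 14→6→1→3 bottleneck 23, total now 23
augment #2: 14→10→7→3 bottleneck 1, total now 24
augment #3: 14→12→13→3 bottleneck 12, total now 36
augment #4: 14→10→6→1→3 bottleneck 2, total now 38
augment #5: 14→10→11→9→3 bottleneck 7, total now 45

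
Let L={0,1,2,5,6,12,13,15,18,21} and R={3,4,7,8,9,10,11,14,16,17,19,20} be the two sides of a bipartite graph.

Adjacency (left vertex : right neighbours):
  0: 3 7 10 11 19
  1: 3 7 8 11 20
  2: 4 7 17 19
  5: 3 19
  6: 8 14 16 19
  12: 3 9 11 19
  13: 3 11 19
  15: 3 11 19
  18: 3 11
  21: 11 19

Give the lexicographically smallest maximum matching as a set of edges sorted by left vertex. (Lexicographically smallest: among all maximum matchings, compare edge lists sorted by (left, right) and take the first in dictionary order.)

|M| = 8 (so the lex-smallest maximum matching has 8 edges)
process left vertices in ascending order; for each, take the smallest-labelled available neighbour that still permits 8 edges overall, or leave it unmatched if none does
lex-smallest matching: {0-7, 1-8, 2-4, 5-3, 6-14, 12-9, 13-11, 15-19}

Lex-smallest maximum matching: {(0,7), (1,8), (2,4), (5,3), (6,14), (12,9), (13,11), (15,19)}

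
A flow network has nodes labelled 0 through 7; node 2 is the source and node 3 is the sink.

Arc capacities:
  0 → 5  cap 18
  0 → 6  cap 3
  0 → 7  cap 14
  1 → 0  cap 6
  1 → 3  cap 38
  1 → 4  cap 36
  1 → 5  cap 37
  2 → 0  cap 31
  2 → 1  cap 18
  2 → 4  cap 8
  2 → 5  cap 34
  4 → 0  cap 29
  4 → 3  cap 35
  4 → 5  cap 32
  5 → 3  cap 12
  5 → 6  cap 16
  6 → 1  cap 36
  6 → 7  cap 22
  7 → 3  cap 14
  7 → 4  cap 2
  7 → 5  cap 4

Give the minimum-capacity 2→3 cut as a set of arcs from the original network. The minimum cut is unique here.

augment #1: 2→1→3 push 18
augment #2: 2→4→3 push 8
augment #3: 2→5→3 push 12
augment #4: 2→0→7→3 push 14
augment #5: 2→0→6→1→3 push 3
augment #6: 2→5→6→1→3 push 16
max flow = 71; residual-reachable set from 2 gives S-side
cut edges (S→T): {(0,6), (0,7), (2,1), (2,4), (5,3), (5,6)} total cap 71

Min-cut arcs: {(0,6), (0,7), (2,1), (2,4), (5,3), (5,6)} (total capacity 71)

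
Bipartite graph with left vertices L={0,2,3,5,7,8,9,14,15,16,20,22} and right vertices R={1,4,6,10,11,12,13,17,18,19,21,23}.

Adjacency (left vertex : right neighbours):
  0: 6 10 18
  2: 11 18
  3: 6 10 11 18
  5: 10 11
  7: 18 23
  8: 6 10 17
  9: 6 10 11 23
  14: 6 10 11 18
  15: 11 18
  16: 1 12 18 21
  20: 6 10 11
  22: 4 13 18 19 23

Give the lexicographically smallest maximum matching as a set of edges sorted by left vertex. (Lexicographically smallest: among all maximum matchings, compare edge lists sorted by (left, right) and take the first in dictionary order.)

|M| = 8 (so the lex-smallest maximum matching has 8 edges)
process left vertices in ascending order; for each, take the smallest-labelled available neighbour that still permits 8 edges overall, or leave it unmatched if none does
lex-smallest matching: {0-6, 2-11, 3-10, 7-18, 8-17, 9-23, 16-1, 22-4}

Lex-smallest maximum matching: {(0,6), (2,11), (3,10), (7,18), (8,17), (9,23), (16,1), (22,4)}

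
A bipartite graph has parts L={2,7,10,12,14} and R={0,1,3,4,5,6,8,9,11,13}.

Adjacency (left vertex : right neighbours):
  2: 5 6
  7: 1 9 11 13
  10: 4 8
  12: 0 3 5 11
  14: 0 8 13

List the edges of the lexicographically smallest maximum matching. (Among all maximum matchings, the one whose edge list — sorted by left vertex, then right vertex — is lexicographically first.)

|M| = 5 (so the lex-smallest maximum matching has 5 edges)
process left vertices in ascending order; for each, take the smallest-labelled available neighbour that still permits 5 edges overall, or leave it unmatched if none does
lex-smallest matching: {2-5, 7-1, 10-4, 12-0, 14-8}

Lex-smallest maximum matching: {(2,5), (7,1), (10,4), (12,0), (14,8)}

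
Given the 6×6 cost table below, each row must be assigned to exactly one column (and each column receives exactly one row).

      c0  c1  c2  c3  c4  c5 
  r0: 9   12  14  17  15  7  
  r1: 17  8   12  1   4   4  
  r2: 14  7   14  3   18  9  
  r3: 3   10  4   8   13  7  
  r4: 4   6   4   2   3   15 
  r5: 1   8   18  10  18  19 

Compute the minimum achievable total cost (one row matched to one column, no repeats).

Minimum assignment cost: 23

optimal assignment: row0→col5 (cost 7), row1→col3 (cost 1), row2→col1 (cost 7), row3→col2 (cost 4), row4→col4 (cost 3), row5→col0 (cost 1)
total = 7 + 1 + 7 + 4 + 3 + 1 = 23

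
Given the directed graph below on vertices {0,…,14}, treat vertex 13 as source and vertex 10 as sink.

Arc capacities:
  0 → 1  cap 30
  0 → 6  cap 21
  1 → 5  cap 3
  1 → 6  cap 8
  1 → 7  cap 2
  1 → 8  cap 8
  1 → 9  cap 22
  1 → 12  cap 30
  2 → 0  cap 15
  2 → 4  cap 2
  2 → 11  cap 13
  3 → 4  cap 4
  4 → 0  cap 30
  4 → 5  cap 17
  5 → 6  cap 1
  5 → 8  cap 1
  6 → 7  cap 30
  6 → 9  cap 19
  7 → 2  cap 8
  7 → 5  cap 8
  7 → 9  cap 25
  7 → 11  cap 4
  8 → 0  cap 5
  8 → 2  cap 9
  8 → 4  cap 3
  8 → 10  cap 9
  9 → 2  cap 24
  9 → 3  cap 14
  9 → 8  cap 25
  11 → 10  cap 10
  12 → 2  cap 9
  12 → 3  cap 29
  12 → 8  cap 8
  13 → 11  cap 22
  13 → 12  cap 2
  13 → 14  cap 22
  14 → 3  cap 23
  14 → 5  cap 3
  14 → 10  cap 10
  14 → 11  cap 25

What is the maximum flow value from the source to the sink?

augment #1: 13→11→10 bottleneck 10, total now 10
augment #2: 13→14→10 bottleneck 10, total now 20
augment #3: 13→12→8→10 bottleneck 2, total now 22
augment #4: 13→14→5→8→10 bottleneck 1, total now 23
augment #5: 13→14→5→6→9→8→10 bottleneck 1, total now 24
augment #6: 13→14→3→4→0→1→8→10 bottleneck 4, total now 28

Maximum flow value: 28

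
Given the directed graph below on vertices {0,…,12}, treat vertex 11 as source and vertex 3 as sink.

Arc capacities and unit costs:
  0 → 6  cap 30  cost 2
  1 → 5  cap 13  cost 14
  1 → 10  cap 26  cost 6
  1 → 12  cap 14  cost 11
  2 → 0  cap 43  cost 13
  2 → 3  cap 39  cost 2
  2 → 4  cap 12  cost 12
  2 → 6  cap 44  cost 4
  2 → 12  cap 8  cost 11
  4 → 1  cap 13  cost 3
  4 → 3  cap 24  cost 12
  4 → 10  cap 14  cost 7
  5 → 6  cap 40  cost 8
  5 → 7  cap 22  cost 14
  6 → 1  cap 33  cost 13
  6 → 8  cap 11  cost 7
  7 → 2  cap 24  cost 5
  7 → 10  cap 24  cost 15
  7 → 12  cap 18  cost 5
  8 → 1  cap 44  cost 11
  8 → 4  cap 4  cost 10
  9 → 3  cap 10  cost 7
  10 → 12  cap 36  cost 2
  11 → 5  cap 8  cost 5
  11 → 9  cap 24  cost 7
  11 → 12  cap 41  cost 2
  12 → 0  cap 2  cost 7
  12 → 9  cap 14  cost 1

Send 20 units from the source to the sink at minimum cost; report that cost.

Minimum cost for 20 units: 388

shortest-cost path #1: 11→12→9→3 push 10 @ unit cost 10 (adds 100)
shortest-cost path #2: 11→5→7→2→3 push 8 @ unit cost 26 (adds 208)
shortest-cost path #3: 11→12→0→6→8→4→3 push 2 @ unit cost 40 (adds 80)
total cost = 388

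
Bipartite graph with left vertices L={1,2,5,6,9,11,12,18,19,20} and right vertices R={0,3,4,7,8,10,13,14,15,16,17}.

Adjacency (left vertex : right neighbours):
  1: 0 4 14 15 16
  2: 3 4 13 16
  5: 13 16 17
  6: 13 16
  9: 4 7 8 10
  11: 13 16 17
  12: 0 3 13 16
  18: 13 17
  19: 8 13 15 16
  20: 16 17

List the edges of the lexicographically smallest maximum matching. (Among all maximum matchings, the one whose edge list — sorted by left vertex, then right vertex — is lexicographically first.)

|M| = 8 (so the lex-smallest maximum matching has 8 edges)
process left vertices in ascending order; for each, take the smallest-labelled available neighbour that still permits 8 edges overall, or leave it unmatched if none does
lex-smallest matching: {1-0, 2-4, 5-13, 6-16, 9-7, 11-17, 12-3, 19-8}

Lex-smallest maximum matching: {(1,0), (2,4), (5,13), (6,16), (9,7), (11,17), (12,3), (19,8)}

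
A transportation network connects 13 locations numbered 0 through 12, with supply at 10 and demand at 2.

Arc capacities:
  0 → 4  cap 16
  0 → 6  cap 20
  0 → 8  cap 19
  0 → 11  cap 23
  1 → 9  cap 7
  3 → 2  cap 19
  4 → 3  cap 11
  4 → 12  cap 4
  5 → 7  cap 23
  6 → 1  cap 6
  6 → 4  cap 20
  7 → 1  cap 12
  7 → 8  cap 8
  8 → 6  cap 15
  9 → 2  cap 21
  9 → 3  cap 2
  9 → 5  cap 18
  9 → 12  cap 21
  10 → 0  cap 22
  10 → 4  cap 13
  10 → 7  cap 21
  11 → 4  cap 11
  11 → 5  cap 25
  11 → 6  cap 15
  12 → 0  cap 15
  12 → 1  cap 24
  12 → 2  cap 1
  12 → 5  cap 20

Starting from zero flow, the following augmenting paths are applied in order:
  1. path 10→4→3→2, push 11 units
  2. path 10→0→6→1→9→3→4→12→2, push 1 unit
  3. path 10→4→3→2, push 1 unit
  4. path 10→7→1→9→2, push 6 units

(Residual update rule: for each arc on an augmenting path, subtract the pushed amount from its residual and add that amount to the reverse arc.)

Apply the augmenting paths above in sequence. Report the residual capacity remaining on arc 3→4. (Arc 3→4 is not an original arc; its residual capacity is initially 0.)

Residual capacity of (3,4): 11

after path 1 (10→4→3→2, push 11): res(3,4)=11
after path 2 (10→0→6→1→9→3→4→12→2, push 1): res(3,4)=10
after path 3 (10→4→3→2, push 1): res(3,4)=11
after path 4 (10→7→1→9→2, push 6): res(3,4)=11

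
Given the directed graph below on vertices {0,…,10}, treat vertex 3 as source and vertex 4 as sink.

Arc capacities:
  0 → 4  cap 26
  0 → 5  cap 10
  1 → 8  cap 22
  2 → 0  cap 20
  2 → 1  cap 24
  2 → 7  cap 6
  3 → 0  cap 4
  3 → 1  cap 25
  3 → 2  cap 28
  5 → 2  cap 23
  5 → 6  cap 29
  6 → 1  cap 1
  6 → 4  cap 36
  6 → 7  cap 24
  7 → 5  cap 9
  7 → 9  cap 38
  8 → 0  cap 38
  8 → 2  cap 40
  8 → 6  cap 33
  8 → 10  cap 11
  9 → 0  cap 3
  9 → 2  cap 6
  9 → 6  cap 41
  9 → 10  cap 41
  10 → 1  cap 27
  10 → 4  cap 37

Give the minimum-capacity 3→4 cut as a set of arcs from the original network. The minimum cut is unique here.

Min-cut arcs: {(1,8), (2,0), (2,7), (3,0)} (total capacity 52)

augment #1: 3→0→4 push 4
augment #2: 3→2→0→4 push 20
augment #3: 3→1→8→0→4 push 2
augment #4: 3→1→8→6→4 push 20
augment #5: 3→2→7→5→6→4 push 6
max flow = 52; residual-reachable set from 3 gives S-side
cut edges (S→T): {(1,8), (2,0), (2,7), (3,0)} total cap 52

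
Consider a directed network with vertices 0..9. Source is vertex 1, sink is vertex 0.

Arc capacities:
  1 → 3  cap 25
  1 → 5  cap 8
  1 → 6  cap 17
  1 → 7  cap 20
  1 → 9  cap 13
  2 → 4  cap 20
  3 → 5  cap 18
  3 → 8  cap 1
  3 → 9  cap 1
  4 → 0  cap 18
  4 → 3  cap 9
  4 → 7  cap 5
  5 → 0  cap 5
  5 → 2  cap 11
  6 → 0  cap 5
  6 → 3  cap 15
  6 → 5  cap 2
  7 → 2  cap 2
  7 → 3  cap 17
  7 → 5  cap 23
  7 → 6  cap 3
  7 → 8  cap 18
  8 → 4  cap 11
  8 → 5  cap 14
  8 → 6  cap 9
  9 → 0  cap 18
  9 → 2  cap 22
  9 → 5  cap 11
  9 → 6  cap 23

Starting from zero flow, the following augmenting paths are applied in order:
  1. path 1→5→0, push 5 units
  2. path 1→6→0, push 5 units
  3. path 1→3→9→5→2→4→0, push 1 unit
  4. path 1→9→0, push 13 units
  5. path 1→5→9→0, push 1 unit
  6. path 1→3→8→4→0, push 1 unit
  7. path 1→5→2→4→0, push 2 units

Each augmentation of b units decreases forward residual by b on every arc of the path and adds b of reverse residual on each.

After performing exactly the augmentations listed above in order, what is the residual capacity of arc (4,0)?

after path 1 (1→5→0, push 5): res(4,0)=18
after path 2 (1→6→0, push 5): res(4,0)=18
after path 3 (1→3→9→5→2→4→0, push 1): res(4,0)=17
after path 4 (1→9→0, push 13): res(4,0)=17
after path 5 (1→5→9→0, push 1): res(4,0)=17
after path 6 (1→3→8→4→0, push 1): res(4,0)=16
after path 7 (1→5→2→4→0, push 2): res(4,0)=14

Residual capacity of (4,0): 14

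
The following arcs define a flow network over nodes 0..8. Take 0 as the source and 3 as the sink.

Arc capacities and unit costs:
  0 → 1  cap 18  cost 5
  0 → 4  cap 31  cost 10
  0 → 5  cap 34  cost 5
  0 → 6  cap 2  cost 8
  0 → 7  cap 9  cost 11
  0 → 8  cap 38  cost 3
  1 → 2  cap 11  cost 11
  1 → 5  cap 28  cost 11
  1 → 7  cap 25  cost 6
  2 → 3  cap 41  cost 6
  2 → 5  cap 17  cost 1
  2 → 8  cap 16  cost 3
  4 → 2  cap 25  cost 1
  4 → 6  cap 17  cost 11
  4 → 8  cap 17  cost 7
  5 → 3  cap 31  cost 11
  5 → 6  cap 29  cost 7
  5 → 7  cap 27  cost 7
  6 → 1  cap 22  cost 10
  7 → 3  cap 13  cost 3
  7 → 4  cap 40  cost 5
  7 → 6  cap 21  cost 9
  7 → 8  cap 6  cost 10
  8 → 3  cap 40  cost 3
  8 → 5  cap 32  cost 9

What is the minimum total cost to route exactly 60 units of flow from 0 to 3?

Minimum cost for 60 units: 554

shortest-cost path #1: 0→8→3 push 38 @ unit cost 6 (adds 228)
shortest-cost path #2: 0→7→3 push 9 @ unit cost 14 (adds 126)
shortest-cost path #3: 0→1→7→3 push 4 @ unit cost 14 (adds 56)
shortest-cost path #4: 0→5→3 push 9 @ unit cost 16 (adds 144)
total cost = 554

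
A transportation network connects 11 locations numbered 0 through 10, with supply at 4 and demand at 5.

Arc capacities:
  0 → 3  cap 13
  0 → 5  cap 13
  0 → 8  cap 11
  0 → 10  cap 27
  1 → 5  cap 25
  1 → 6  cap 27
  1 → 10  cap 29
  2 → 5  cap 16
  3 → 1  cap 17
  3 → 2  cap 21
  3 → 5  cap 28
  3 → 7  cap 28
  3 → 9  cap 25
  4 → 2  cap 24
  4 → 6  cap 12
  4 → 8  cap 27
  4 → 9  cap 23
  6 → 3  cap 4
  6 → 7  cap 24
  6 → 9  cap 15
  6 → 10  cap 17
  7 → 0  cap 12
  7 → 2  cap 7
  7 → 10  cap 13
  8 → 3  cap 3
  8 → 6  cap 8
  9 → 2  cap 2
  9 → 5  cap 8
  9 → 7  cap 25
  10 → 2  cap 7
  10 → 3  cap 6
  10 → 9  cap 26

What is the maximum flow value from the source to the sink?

Maximum flow value: 49

augment #1: 4→2→5 bottleneck 16, total now 16
augment #2: 4→9→5 bottleneck 8, total now 24
augment #3: 4→6→3→5 bottleneck 4, total now 28
augment #4: 4→8→3→5 bottleneck 3, total now 31
augment #5: 4→6→7→0→5 bottleneck 8, total now 39
augment #6: 4→9→7→0→5 bottleneck 4, total now 43
augment #7: 4→8→6→10→3→5 bottleneck 6, total now 49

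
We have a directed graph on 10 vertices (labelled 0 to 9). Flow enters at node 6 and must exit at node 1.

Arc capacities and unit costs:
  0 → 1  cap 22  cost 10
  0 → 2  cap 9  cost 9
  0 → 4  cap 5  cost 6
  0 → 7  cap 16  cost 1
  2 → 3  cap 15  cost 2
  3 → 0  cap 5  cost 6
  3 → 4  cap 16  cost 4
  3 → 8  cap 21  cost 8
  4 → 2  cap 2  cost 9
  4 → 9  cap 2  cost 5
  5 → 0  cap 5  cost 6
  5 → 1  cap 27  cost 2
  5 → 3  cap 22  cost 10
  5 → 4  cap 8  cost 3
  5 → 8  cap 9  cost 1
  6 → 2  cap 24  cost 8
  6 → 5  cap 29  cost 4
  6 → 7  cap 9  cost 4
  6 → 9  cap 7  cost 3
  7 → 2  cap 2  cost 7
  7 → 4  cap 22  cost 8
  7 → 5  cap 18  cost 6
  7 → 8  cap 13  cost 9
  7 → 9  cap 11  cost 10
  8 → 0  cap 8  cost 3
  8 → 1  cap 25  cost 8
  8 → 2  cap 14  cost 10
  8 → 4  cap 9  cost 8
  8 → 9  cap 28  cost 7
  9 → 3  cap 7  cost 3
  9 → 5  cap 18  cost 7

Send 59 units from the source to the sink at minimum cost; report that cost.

shortest-cost path #1: 6→5→1 push 27 @ unit cost 6 (adds 162)
shortest-cost path #2: 6→5→8→1 push 2 @ unit cost 13 (adds 26)
shortest-cost path #3: 6→7→5→8→1 push 7 @ unit cost 19 (adds 133)
shortest-cost path #4: 6→7→8→1 push 2 @ unit cost 21 (adds 42)
shortest-cost path #5: 6→9→5→7→8→1 push 7 @ unit cost 21 (adds 147)
shortest-cost path #6: 6→2→3→8→1 push 7 @ unit cost 26 (adds 182)
shortest-cost path #7: 6→2→3→0→1 push 5 @ unit cost 26 (adds 130)
shortest-cost path #8: 6→2→3→8→0→1 push 2 @ unit cost 31 (adds 62)
total cost = 884

Minimum cost for 59 units: 884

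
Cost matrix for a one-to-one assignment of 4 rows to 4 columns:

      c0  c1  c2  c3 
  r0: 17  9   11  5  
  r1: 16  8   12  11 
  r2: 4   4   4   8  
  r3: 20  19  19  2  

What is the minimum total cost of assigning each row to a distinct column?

Minimum assignment cost: 25

optimal assignment: row0→col2 (cost 11), row1→col1 (cost 8), row2→col0 (cost 4), row3→col3 (cost 2)
total = 11 + 8 + 4 + 2 = 25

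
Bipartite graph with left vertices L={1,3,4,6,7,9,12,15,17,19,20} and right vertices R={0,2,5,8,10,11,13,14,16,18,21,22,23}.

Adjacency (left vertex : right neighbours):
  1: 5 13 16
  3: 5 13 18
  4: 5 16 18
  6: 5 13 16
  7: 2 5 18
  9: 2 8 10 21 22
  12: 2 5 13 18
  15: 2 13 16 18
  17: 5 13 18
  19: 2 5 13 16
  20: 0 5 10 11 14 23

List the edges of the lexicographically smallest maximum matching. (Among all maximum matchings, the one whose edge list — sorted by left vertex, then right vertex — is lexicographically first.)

Lex-smallest maximum matching: {(1,5), (3,13), (4,16), (7,2), (9,8), (12,18), (20,0)}

|M| = 7 (so the lex-smallest maximum matching has 7 edges)
process left vertices in ascending order; for each, take the smallest-labelled available neighbour that still permits 7 edges overall, or leave it unmatched if none does
lex-smallest matching: {1-5, 3-13, 4-16, 7-2, 9-8, 12-18, 20-0}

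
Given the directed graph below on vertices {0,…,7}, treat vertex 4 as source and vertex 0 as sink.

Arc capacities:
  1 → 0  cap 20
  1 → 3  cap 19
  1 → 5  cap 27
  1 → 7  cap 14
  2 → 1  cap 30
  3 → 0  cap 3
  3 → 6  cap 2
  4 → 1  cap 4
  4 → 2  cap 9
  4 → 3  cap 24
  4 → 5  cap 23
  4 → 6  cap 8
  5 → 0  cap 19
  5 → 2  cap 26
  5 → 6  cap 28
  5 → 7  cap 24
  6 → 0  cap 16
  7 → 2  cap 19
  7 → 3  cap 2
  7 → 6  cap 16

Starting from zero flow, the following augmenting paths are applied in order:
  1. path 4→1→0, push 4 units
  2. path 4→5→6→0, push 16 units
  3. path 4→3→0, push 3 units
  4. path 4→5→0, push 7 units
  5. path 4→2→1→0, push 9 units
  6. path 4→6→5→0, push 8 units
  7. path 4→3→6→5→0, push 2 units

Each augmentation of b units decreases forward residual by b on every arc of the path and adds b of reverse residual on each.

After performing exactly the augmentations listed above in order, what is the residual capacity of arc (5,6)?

after path 1 (4→1→0, push 4): res(5,6)=28
after path 2 (4→5→6→0, push 16): res(5,6)=12
after path 3 (4→3→0, push 3): res(5,6)=12
after path 4 (4→5→0, push 7): res(5,6)=12
after path 5 (4→2→1→0, push 9): res(5,6)=12
after path 6 (4→6→5→0, push 8): res(5,6)=20
after path 7 (4→3→6→5→0, push 2): res(5,6)=22

Residual capacity of (5,6): 22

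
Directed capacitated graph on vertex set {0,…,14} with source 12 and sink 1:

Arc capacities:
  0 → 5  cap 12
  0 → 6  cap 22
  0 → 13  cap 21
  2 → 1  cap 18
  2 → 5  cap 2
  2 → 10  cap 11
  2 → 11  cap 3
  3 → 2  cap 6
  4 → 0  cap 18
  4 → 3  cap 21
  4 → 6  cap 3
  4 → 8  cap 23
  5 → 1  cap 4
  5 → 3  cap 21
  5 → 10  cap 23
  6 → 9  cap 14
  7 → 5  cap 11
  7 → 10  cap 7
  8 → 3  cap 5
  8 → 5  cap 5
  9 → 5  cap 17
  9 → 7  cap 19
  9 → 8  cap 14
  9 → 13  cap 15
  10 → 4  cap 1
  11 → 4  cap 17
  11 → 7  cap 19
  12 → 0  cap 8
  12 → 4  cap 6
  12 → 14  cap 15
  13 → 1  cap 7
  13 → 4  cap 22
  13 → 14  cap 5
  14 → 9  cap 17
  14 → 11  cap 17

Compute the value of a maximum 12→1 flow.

Maximum flow value: 17

augment #1: 12→0→5→1 bottleneck 4, total now 4
augment #2: 12→0→13→1 bottleneck 4, total now 8
augment #3: 12→4→0→13→1 bottleneck 3, total now 11
augment #4: 12→4→3→2→1 bottleneck 3, total now 14
augment #5: 12→14→9→5→3→2→1 bottleneck 3, total now 17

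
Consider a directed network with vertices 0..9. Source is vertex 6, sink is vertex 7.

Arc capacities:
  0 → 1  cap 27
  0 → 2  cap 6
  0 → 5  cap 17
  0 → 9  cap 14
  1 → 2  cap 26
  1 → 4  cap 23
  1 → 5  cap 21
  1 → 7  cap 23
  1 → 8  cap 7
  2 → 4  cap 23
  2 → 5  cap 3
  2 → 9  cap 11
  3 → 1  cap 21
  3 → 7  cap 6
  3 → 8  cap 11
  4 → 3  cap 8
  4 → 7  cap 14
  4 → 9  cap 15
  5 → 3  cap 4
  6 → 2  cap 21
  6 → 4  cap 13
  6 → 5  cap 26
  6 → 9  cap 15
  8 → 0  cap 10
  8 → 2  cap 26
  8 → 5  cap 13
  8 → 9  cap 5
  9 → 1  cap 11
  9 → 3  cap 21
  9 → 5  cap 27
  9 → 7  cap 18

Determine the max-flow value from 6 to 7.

Maximum flow value: 53

augment #1: 6→4→7 bottleneck 13, total now 13
augment #2: 6→9→7 bottleneck 15, total now 28
augment #3: 6→2→4→7 bottleneck 1, total now 29
augment #4: 6→2→9→7 bottleneck 3, total now 32
augment #5: 6→5→3→7 bottleneck 4, total now 36
augment #6: 6→2→4→3→7 bottleneck 2, total now 38
augment #7: 6→2→9→1→7 bottleneck 8, total now 46
augment #8: 6→2→4→3→1→7 bottleneck 6, total now 52
augment #9: 6→2→4→9→1→7 bottleneck 1, total now 53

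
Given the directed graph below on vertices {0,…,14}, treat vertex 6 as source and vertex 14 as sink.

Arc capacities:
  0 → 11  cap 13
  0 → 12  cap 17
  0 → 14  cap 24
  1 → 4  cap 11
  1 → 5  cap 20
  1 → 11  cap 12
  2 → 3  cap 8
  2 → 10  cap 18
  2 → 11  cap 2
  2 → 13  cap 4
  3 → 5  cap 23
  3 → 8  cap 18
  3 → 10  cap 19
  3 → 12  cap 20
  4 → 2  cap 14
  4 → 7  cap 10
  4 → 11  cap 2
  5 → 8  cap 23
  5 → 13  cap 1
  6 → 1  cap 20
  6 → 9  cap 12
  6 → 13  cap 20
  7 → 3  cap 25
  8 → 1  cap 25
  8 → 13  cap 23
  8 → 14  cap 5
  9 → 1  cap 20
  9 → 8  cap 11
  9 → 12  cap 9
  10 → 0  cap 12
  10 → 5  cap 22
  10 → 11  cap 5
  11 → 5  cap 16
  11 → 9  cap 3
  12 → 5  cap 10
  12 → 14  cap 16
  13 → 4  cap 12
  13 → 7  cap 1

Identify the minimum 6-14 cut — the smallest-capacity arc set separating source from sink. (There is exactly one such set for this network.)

Min-cut arcs: {(8,14), (10,0), (12,14)} (total capacity 33)

augment #1: 6→9→8→14 push 5
augment #2: 6→9→12→14 push 7
augment #3: 6→1→11→9→12→14 push 2
augment #4: 6→13→7→3→12→14 push 1
augment #5: 6→1→4→2→3→12→14 push 6
augment #6: 6→1→4→2→10→0→14 push 5
augment #7: 6→13→4→2→10→0→14 push 3
augment #8: 6→13→4→7→3→10→0→14 push 4
max flow = 33; residual-reachable set from 6 gives S-side
cut edges (S→T): {(8,14), (10,0), (12,14)} total cap 33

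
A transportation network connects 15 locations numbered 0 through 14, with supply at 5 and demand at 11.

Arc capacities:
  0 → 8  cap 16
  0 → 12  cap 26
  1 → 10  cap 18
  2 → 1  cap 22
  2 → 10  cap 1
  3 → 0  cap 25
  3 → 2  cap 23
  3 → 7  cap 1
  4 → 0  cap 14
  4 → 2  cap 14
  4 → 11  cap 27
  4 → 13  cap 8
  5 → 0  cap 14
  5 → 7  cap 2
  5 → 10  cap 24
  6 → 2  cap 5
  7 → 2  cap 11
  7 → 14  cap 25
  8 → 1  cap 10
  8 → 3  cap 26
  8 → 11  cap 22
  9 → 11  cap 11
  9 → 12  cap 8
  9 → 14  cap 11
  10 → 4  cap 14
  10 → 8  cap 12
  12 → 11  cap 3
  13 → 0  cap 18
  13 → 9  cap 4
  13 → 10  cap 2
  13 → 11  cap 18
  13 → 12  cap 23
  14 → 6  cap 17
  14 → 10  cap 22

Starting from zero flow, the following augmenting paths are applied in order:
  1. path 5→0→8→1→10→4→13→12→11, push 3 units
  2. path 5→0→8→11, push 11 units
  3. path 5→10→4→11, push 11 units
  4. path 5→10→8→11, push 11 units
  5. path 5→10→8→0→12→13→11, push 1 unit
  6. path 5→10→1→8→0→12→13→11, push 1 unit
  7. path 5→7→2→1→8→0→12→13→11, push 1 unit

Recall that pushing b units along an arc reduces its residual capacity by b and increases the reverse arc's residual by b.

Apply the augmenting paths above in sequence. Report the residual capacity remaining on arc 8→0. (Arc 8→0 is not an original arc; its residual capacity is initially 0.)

after path 1 (5→0→8→1→10→4→13→12→11, push 3): res(8,0)=3
after path 2 (5→0→8→11, push 11): res(8,0)=14
after path 3 (5→10→4→11, push 11): res(8,0)=14
after path 4 (5→10→8→11, push 11): res(8,0)=14
after path 5 (5→10→8→0→12→13→11, push 1): res(8,0)=13
after path 6 (5→10→1→8→0→12→13→11, push 1): res(8,0)=12
after path 7 (5→7→2→1→8→0→12→13→11, push 1): res(8,0)=11

Residual capacity of (8,0): 11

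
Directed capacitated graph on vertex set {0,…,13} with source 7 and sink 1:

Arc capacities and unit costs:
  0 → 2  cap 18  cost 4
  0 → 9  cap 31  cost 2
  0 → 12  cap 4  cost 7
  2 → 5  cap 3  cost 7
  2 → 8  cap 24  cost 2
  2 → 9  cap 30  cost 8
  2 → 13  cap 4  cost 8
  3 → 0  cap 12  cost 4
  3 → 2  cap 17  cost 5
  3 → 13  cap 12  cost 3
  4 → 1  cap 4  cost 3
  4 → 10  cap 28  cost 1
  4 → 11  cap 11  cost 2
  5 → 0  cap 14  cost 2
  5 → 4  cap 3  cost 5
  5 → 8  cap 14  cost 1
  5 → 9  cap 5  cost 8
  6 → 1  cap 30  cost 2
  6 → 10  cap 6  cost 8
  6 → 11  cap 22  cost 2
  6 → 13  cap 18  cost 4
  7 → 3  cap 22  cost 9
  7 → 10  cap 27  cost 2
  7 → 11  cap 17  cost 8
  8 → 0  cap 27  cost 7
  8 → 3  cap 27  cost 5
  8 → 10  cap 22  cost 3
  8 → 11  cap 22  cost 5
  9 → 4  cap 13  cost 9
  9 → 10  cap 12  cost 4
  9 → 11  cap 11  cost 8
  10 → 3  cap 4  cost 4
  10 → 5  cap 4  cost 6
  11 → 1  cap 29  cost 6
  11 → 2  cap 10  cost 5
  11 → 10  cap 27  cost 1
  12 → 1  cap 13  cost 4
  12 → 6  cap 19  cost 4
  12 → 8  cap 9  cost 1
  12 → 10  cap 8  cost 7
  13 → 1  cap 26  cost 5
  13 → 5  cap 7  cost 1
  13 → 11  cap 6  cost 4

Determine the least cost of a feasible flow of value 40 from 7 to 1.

shortest-cost path #1: 7→11→1 push 17 @ unit cost 14 (adds 238)
shortest-cost path #2: 7→10→3→13→1 push 4 @ unit cost 14 (adds 56)
shortest-cost path #3: 7→10→5→4→1 push 3 @ unit cost 16 (adds 48)
shortest-cost path #4: 7→3→13→1 push 8 @ unit cost 17 (adds 136)
shortest-cost path #5: 7→10→5→8→11→1 push 1 @ unit cost 20 (adds 20)
shortest-cost path #6: 7→3→0→12→1 push 4 @ unit cost 24 (adds 96)
shortest-cost path #7: 7→3→2→8→11→1 push 3 @ unit cost 27 (adds 81)
total cost = 675

Minimum cost for 40 units: 675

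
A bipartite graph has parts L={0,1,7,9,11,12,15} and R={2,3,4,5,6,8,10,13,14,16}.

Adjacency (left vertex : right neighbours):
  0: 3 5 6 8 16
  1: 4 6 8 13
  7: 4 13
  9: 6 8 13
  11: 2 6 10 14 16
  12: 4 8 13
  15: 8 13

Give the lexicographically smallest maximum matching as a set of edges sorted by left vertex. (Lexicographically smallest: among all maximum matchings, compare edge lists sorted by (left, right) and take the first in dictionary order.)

Lex-smallest maximum matching: {(0,3), (1,4), (7,13), (9,6), (11,2), (12,8)}

|M| = 6 (so the lex-smallest maximum matching has 6 edges)
process left vertices in ascending order; for each, take the smallest-labelled available neighbour that still permits 6 edges overall, or leave it unmatched if none does
lex-smallest matching: {0-3, 1-4, 7-13, 9-6, 11-2, 12-8}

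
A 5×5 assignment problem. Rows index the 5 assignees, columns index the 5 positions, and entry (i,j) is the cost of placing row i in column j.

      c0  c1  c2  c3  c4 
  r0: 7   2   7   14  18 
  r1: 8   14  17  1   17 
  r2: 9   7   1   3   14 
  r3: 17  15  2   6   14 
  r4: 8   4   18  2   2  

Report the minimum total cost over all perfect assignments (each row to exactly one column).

optimal assignment: row0→col1 (cost 2), row1→col3 (cost 1), row2→col0 (cost 9), row3→col2 (cost 2), row4→col4 (cost 2)
total = 2 + 1 + 9 + 2 + 2 = 16

Minimum assignment cost: 16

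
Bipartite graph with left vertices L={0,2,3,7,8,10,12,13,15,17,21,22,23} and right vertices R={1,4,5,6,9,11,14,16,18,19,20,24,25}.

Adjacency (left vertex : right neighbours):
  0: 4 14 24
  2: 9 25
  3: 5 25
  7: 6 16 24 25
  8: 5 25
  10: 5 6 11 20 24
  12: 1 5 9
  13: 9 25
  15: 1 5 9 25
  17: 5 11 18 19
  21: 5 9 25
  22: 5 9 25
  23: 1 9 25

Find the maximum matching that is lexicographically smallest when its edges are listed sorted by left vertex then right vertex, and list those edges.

|M| = 8 (so the lex-smallest maximum matching has 8 edges)
process left vertices in ascending order; for each, take the smallest-labelled available neighbour that still permits 8 edges overall, or leave it unmatched if none does
lex-smallest matching: {0-4, 2-9, 3-5, 7-6, 8-25, 10-11, 12-1, 17-18}

Lex-smallest maximum matching: {(0,4), (2,9), (3,5), (7,6), (8,25), (10,11), (12,1), (17,18)}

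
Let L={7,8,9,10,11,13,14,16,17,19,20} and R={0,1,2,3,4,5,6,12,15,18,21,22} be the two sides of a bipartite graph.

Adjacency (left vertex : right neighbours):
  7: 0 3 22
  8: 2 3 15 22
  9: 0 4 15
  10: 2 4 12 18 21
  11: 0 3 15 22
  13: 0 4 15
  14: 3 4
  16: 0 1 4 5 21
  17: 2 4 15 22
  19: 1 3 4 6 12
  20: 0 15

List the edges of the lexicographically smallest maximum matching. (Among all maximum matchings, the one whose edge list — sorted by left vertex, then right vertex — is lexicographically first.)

|M| = 9 (so the lex-smallest maximum matching has 9 edges)
process left vertices in ascending order; for each, take the smallest-labelled available neighbour that still permits 9 edges overall, or leave it unmatched if none does
lex-smallest matching: {7-0, 8-2, 9-4, 10-12, 11-3, 13-15, 16-1, 17-22, 19-6}

Lex-smallest maximum matching: {(7,0), (8,2), (9,4), (10,12), (11,3), (13,15), (16,1), (17,22), (19,6)}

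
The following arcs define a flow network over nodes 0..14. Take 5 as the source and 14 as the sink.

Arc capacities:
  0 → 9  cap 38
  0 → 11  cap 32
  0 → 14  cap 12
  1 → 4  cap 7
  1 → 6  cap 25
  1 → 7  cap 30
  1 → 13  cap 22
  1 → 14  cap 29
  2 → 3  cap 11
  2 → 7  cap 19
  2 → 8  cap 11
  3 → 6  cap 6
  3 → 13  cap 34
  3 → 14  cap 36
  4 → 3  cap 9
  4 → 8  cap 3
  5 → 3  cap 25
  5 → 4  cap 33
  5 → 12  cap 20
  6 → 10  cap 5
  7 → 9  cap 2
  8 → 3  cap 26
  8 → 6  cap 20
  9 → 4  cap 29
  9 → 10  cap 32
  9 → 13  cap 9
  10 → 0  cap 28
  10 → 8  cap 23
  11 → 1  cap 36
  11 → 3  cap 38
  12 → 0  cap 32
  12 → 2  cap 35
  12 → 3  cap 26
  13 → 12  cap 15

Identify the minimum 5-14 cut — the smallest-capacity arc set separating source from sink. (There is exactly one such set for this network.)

augment #1: 5→3→14 push 25
augment #2: 5→4→3→14 push 9
augment #3: 5→12→0→14 push 12
augment #4: 5→12→3→14 push 2
augment #5: 5→12→0→11→1→14 push 6
augment #6: 5→4→8→3→12→0→11→1→14 push 2
augment #7: 5→4→8→6→10→0→11→1→14 push 1
max flow = 57; residual-reachable set from 5 gives S-side
cut edges (S→T): {(4,3), (4,8), (5,3), (5,12)} total cap 57

Min-cut arcs: {(4,3), (4,8), (5,3), (5,12)} (total capacity 57)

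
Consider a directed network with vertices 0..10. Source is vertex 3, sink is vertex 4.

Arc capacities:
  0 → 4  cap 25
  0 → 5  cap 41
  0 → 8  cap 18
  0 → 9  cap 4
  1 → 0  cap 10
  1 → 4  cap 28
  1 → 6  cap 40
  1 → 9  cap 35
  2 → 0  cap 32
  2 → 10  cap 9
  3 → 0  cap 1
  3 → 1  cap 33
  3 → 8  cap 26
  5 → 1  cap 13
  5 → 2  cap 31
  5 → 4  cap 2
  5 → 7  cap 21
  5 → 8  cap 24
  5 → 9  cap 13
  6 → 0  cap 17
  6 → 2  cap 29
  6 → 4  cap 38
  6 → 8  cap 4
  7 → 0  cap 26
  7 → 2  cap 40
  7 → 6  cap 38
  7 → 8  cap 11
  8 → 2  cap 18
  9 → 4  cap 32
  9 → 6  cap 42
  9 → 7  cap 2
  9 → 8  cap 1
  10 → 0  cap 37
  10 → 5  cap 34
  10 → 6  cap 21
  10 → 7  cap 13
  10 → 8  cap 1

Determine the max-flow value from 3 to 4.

Maximum flow value: 52

augment #1: 3→0→4 bottleneck 1, total now 1
augment #2: 3→1→4 bottleneck 28, total now 29
augment #3: 3→1→0→4 bottleneck 5, total now 34
augment #4: 3→8→2→0→4 bottleneck 18, total now 52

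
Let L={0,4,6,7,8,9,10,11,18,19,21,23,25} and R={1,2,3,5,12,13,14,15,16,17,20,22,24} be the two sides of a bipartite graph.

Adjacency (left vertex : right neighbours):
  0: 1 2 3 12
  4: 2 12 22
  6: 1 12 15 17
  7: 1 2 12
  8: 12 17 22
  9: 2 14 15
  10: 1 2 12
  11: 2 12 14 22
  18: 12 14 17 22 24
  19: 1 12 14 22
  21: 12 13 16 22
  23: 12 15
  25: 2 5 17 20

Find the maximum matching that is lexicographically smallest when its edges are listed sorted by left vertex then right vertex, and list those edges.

|M| = 11 (so the lex-smallest maximum matching has 11 edges)
process left vertices in ascending order; for each, take the smallest-labelled available neighbour that still permits 11 edges overall, or leave it unmatched if none does
lex-smallest matching: {0-3, 4-2, 6-1, 7-12, 8-17, 9-14, 11-22, 18-24, 21-13, 23-15, 25-5}

Lex-smallest maximum matching: {(0,3), (4,2), (6,1), (7,12), (8,17), (9,14), (11,22), (18,24), (21,13), (23,15), (25,5)}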